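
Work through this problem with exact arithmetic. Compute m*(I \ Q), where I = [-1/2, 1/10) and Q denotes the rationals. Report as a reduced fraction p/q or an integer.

The interval I = [-1/2, 1/10) has m(I) = 1/10 - (-1/2) = 3/5 (endpoints are measure-zero, so open/closed/half-open agree). Write I = (I cap Q) u (I \ Q). The rationals in I are countable, so m*(I cap Q) = 0 (cover each rational by intervals whose total length is arbitrarily small). By countable subadditivity m*(I) <= m*(I cap Q) + m*(I \ Q), hence m*(I \ Q) >= m(I) = 3/5. The reverse inequality m*(I \ Q) <= m*(I) = 3/5 is trivial since (I \ Q) is a subset of I. Therefore m*(I \ Q) = 3/5.

3/5


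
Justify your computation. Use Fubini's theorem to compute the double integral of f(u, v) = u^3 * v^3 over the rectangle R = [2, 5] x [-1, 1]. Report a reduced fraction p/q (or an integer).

f(u, v) is a tensor product of a function of u and a function of v, and both factors are bounded continuous (hence Lebesgue integrable) on the rectangle, so Fubini's theorem applies:
  integral_R f d(m x m) = (integral_a1^b1 u^3 du) * (integral_a2^b2 v^3 dv).
Inner integral in u: integral_{2}^{5} u^3 du = (5^4 - 2^4)/4
  = 609/4.
Inner integral in v: integral_{-1}^{1} v^3 dv = (1^4 - (-1)^4)/4
  = 0.
Product: (609/4) * (0) = 0.

0


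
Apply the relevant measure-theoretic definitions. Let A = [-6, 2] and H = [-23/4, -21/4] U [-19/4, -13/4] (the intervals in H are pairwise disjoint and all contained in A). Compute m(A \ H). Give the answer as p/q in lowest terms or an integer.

The ambient interval has length m(A) = 2 - (-6) = 8.
Since the holes are disjoint and sit inside A, by finite additivity
  m(H) = sum_i (b_i - a_i), and m(A \ H) = m(A) - m(H).
Computing the hole measures:
  m(H_1) = -21/4 - (-23/4) = 1/2.
  m(H_2) = -13/4 - (-19/4) = 3/2.
Summed: m(H) = 1/2 + 3/2 = 2.
So m(A \ H) = 8 - 2 = 6.

6


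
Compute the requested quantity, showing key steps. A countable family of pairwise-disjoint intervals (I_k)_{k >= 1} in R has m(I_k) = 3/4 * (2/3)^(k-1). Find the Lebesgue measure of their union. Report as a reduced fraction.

By countable additivity of the Lebesgue measure on pairwise disjoint measurable sets,
  m(union_{k >= 1} I_k) = sum_{k >= 1} m(I_k) = sum_{k >= 1} a * r^(k-1),
  with a = 3/4 and r = 2/3.
Since 0 < r = 2/3 < 1, the geometric series converges:
  sum_{k >= 1} a * r^(k-1) = a / (1 - r).
  = 3/4 / (1 - 2/3)
  = 3/4 / (1/3)
  = 9/4.

9/4


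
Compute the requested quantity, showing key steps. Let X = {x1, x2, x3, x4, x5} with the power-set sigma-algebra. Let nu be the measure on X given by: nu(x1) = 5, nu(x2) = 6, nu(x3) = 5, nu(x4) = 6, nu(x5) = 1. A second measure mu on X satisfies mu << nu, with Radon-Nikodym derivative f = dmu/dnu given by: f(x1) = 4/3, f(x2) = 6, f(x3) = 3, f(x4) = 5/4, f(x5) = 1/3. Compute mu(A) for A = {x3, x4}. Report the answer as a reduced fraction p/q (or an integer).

By the defining property of the Radon-Nikodym derivative, for every measurable set A,
  mu(A) = integral_A f dnu.
Since nu is a discrete measure concentrated on the atoms of X, the integral over A reduces to the sum
  mu(A) = sum_{x in A} f(x) * nu({x}).
Computing each term:
  x3: f(x3) * nu(x3) = 3 * 5 = 15.
  x4: f(x4) * nu(x4) = 5/4 * 6 = 15/2.
Summing: mu(A) = 15 + 15/2 = 45/2.

45/2


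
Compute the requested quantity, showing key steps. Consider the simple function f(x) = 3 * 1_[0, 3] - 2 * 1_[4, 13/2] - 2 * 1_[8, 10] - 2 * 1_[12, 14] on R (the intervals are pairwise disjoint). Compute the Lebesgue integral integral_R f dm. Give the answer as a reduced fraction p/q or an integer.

For a simple function f = sum_i c_i * 1_{A_i} with disjoint A_i,
  integral f dm = sum_i c_i * m(A_i).
Lengths of the A_i:
  m(A_1) = 3 - 0 = 3.
  m(A_2) = 13/2 - 4 = 5/2.
  m(A_3) = 10 - 8 = 2.
  m(A_4) = 14 - 12 = 2.
Contributions c_i * m(A_i):
  (3) * (3) = 9.
  (-2) * (5/2) = -5.
  (-2) * (2) = -4.
  (-2) * (2) = -4.
Total: 9 - 5 - 4 - 4 = -4.

-4


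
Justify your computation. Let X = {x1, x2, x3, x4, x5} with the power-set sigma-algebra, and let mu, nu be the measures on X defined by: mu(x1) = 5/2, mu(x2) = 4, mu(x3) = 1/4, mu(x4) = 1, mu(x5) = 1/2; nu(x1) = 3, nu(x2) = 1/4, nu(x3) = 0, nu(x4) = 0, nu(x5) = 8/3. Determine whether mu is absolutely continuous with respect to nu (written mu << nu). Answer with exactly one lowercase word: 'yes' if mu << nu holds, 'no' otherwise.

mu << nu means: every nu-null measurable set is also mu-null; equivalently, for every atom x, if nu({x}) = 0 then mu({x}) = 0.
Checking each atom:
  x1: nu = 3 > 0 -> no constraint.
  x2: nu = 1/4 > 0 -> no constraint.
  x3: nu = 0, mu = 1/4 > 0 -> violates mu << nu.
  x4: nu = 0, mu = 1 > 0 -> violates mu << nu.
  x5: nu = 8/3 > 0 -> no constraint.
The atom(s) x3, x4 violate the condition (nu = 0 but mu > 0). Therefore mu is NOT absolutely continuous w.r.t. nu.

no


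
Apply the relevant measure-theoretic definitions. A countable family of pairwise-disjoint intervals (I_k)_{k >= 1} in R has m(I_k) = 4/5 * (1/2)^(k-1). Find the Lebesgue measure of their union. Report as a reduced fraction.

By countable additivity of the Lebesgue measure on pairwise disjoint measurable sets,
  m(union_{k >= 1} I_k) = sum_{k >= 1} m(I_k) = sum_{k >= 1} a * r^(k-1),
  with a = 4/5 and r = 1/2.
Since 0 < r = 1/2 < 1, the geometric series converges:
  sum_{k >= 1} a * r^(k-1) = a / (1 - r).
  = 4/5 / (1 - 1/2)
  = 4/5 / (1/2)
  = 8/5.

8/5


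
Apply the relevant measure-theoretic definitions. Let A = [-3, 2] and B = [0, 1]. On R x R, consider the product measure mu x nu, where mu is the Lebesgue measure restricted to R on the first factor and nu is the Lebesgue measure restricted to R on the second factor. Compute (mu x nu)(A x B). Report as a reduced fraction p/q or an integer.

For a measurable rectangle A x B, the product measure satisfies
  (mu x nu)(A x B) = mu(A) * nu(B).
  mu(A) = 5.
  nu(B) = 1.
  (mu x nu)(A x B) = 5 * 1 = 5.

5


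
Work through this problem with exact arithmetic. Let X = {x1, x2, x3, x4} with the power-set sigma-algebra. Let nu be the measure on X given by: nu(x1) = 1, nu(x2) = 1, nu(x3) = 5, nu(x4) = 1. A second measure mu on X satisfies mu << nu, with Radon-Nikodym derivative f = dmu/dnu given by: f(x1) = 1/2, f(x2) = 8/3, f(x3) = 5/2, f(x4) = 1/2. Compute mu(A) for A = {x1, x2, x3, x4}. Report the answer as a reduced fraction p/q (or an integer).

By the defining property of the Radon-Nikodym derivative, for every measurable set A,
  mu(A) = integral_A f dnu.
Since nu is a discrete measure concentrated on the atoms of X, the integral over A reduces to the sum
  mu(A) = sum_{x in A} f(x) * nu({x}).
Computing each term:
  x1: f(x1) * nu(x1) = 1/2 * 1 = 1/2.
  x2: f(x2) * nu(x2) = 8/3 * 1 = 8/3.
  x3: f(x3) * nu(x3) = 5/2 * 5 = 25/2.
  x4: f(x4) * nu(x4) = 1/2 * 1 = 1/2.
Summing: mu(A) = 1/2 + 8/3 + 25/2 + 1/2 = 97/6.

97/6


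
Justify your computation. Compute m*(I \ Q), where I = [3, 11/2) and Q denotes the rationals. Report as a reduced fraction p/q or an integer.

The interval I = [3, 11/2) has m(I) = 11/2 - 3 = 5/2 (endpoints are measure-zero, so open/closed/half-open agree). Write I = (I cap Q) u (I \ Q). The rationals in I are countable, so m*(I cap Q) = 0 (cover each rational by intervals whose total length is arbitrarily small). By countable subadditivity m*(I) <= m*(I cap Q) + m*(I \ Q), hence m*(I \ Q) >= m(I) = 5/2. The reverse inequality m*(I \ Q) <= m*(I) = 5/2 is trivial since (I \ Q) is a subset of I. Therefore m*(I \ Q) = 5/2.

5/2


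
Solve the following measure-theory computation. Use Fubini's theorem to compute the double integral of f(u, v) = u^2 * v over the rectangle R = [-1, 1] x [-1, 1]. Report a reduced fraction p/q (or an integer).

f(u, v) is a tensor product of a function of u and a function of v, and both factors are bounded continuous (hence Lebesgue integrable) on the rectangle, so Fubini's theorem applies:
  integral_R f d(m x m) = (integral_a1^b1 u^2 du) * (integral_a2^b2 v dv).
Inner integral in u: integral_{-1}^{1} u^2 du = (1^3 - (-1)^3)/3
  = 2/3.
Inner integral in v: integral_{-1}^{1} v dv = (1^2 - (-1)^2)/2
  = 0.
Product: (2/3) * (0) = 0.

0


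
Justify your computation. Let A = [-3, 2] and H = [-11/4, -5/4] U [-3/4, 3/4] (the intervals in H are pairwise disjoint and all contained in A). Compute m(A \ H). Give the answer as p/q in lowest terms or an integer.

The ambient interval has length m(A) = 2 - (-3) = 5.
Since the holes are disjoint and sit inside A, by finite additivity
  m(H) = sum_i (b_i - a_i), and m(A \ H) = m(A) - m(H).
Computing the hole measures:
  m(H_1) = -5/4 - (-11/4) = 3/2.
  m(H_2) = 3/4 - (-3/4) = 3/2.
Summed: m(H) = 3/2 + 3/2 = 3.
So m(A \ H) = 5 - 3 = 2.

2


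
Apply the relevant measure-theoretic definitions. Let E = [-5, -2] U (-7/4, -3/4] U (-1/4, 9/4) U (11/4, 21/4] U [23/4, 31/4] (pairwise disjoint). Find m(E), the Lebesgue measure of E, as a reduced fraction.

For pairwise disjoint intervals, m(union_i I_i) = sum_i m(I_i),
and m is invariant under swapping open/closed endpoints (single points have measure 0).
So m(E) = sum_i (b_i - a_i).
  I_1 has length -2 - (-5) = 3.
  I_2 has length -3/4 - (-7/4) = 1.
  I_3 has length 9/4 - (-1/4) = 5/2.
  I_4 has length 21/4 - 11/4 = 5/2.
  I_5 has length 31/4 - 23/4 = 2.
Summing:
  m(E) = 3 + 1 + 5/2 + 5/2 + 2 = 11.

11


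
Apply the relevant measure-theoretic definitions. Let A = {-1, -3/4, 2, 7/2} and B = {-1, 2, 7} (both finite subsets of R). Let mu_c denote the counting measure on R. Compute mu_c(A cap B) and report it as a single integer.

Counting measure on a finite set equals cardinality. mu_c(A cap B) = |A cap B| (elements appearing in both).
Enumerating the elements of A that also lie in B gives 2 element(s).
So mu_c(A cap B) = 2.

2


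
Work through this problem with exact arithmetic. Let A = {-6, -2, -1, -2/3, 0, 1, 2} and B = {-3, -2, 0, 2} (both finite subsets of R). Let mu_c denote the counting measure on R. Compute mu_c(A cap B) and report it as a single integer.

Counting measure on a finite set equals cardinality. mu_c(A cap B) = |A cap B| (elements appearing in both).
Enumerating the elements of A that also lie in B gives 3 element(s).
So mu_c(A cap B) = 3.

3


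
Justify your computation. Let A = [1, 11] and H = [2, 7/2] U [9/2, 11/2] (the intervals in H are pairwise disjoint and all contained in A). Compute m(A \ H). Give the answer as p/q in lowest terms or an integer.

The ambient interval has length m(A) = 11 - 1 = 10.
Since the holes are disjoint and sit inside A, by finite additivity
  m(H) = sum_i (b_i - a_i), and m(A \ H) = m(A) - m(H).
Computing the hole measures:
  m(H_1) = 7/2 - 2 = 3/2.
  m(H_2) = 11/2 - 9/2 = 1.
Summed: m(H) = 3/2 + 1 = 5/2.
So m(A \ H) = 10 - 5/2 = 15/2.

15/2


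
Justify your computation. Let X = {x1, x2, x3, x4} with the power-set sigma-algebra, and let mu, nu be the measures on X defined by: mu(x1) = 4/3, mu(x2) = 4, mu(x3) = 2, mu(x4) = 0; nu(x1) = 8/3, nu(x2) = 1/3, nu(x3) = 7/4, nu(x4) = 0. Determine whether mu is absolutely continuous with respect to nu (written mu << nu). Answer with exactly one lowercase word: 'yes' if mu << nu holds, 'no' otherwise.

mu << nu means: every nu-null measurable set is also mu-null; equivalently, for every atom x, if nu({x}) = 0 then mu({x}) = 0.
Checking each atom:
  x1: nu = 8/3 > 0 -> no constraint.
  x2: nu = 1/3 > 0 -> no constraint.
  x3: nu = 7/4 > 0 -> no constraint.
  x4: nu = 0, mu = 0 -> consistent with mu << nu.
No atom violates the condition. Therefore mu << nu.

yes


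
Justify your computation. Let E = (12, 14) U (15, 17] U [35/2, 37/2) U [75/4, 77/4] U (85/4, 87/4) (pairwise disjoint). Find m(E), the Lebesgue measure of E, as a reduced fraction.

For pairwise disjoint intervals, m(union_i I_i) = sum_i m(I_i),
and m is invariant under swapping open/closed endpoints (single points have measure 0).
So m(E) = sum_i (b_i - a_i).
  I_1 has length 14 - 12 = 2.
  I_2 has length 17 - 15 = 2.
  I_3 has length 37/2 - 35/2 = 1.
  I_4 has length 77/4 - 75/4 = 1/2.
  I_5 has length 87/4 - 85/4 = 1/2.
Summing:
  m(E) = 2 + 2 + 1 + 1/2 + 1/2 = 6.

6


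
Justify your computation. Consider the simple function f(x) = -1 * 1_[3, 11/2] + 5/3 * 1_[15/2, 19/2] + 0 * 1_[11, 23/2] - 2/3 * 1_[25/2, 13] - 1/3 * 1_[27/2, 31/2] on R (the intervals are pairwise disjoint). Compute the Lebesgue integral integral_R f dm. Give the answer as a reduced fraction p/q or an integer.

For a simple function f = sum_i c_i * 1_{A_i} with disjoint A_i,
  integral f dm = sum_i c_i * m(A_i).
Lengths of the A_i:
  m(A_1) = 11/2 - 3 = 5/2.
  m(A_2) = 19/2 - 15/2 = 2.
  m(A_3) = 23/2 - 11 = 1/2.
  m(A_4) = 13 - 25/2 = 1/2.
  m(A_5) = 31/2 - 27/2 = 2.
Contributions c_i * m(A_i):
  (-1) * (5/2) = -5/2.
  (5/3) * (2) = 10/3.
  (0) * (1/2) = 0.
  (-2/3) * (1/2) = -1/3.
  (-1/3) * (2) = -2/3.
Total: -5/2 + 10/3 + 0 - 1/3 - 2/3 = -1/6.

-1/6


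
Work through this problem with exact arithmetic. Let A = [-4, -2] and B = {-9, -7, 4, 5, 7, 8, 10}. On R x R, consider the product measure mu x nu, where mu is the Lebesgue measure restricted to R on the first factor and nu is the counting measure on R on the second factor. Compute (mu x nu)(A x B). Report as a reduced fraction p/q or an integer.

For a measurable rectangle A x B, the product measure satisfies
  (mu x nu)(A x B) = mu(A) * nu(B).
  mu(A) = 2.
  nu(B) = 7.
  (mu x nu)(A x B) = 2 * 7 = 14.

14


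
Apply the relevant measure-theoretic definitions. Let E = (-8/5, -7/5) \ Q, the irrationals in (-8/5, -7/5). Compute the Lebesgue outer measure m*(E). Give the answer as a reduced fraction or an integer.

The interval I = (-8/5, -7/5) has m(I) = -7/5 - (-8/5) = 1/5 (endpoints are measure-zero, so open/closed/half-open agree). Write I = (I cap Q) u (I \ Q). The rationals in I are countable, so m*(I cap Q) = 0 (cover each rational by intervals whose total length is arbitrarily small). By countable subadditivity m*(I) <= m*(I cap Q) + m*(I \ Q), hence m*(I \ Q) >= m(I) = 1/5. The reverse inequality m*(I \ Q) <= m*(I) = 1/5 is trivial since (I \ Q) is a subset of I. Therefore m*(I \ Q) = 1/5.

1/5


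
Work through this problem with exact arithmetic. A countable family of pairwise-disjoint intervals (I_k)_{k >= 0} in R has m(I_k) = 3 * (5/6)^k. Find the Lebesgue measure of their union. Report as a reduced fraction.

By countable additivity of the Lebesgue measure on pairwise disjoint measurable sets,
  m(union_{k >= 0} I_k) = sum_{k >= 0} m(I_k) = sum_{k >= 0} a * r^k,
  with a = 3 and r = 5/6.
Since 0 < r = 5/6 < 1, the geometric series converges:
  sum_{k >= 0} a * r^k = a / (1 - r).
  = 3 / (1 - 5/6)
  = 3 / (1/6)
  = 18.

18


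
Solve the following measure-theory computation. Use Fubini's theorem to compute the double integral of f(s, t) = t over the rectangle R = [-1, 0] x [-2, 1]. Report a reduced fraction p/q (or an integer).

f(s, t) is a tensor product of a function of s and a function of t, and both factors are bounded continuous (hence Lebesgue integrable) on the rectangle, so Fubini's theorem applies:
  integral_R f d(m x m) = (integral_a1^b1 1 ds) * (integral_a2^b2 t dt).
Inner integral in s: integral_{-1}^{0} 1 ds = (0^1 - (-1)^1)/1
  = 1.
Inner integral in t: integral_{-2}^{1} t dt = (1^2 - (-2)^2)/2
  = -3/2.
Product: (1) * (-3/2) = -3/2.

-3/2


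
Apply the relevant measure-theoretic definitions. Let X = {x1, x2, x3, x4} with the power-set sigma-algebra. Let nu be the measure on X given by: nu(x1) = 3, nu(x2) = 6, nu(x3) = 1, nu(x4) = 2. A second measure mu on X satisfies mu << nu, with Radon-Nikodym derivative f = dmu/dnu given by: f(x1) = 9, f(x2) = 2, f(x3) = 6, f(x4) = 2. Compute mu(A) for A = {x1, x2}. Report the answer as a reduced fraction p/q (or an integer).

By the defining property of the Radon-Nikodym derivative, for every measurable set A,
  mu(A) = integral_A f dnu.
Since nu is a discrete measure concentrated on the atoms of X, the integral over A reduces to the sum
  mu(A) = sum_{x in A} f(x) * nu({x}).
Computing each term:
  x1: f(x1) * nu(x1) = 9 * 3 = 27.
  x2: f(x2) * nu(x2) = 2 * 6 = 12.
Summing: mu(A) = 27 + 12 = 39.

39


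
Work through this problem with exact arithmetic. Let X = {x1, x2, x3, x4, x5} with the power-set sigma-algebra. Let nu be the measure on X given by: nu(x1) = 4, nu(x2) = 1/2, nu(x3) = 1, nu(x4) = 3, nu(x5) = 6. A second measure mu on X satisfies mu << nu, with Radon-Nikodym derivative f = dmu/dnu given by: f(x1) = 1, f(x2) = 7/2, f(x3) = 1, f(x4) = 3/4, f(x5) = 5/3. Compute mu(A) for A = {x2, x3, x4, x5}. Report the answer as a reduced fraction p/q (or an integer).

By the defining property of the Radon-Nikodym derivative, for every measurable set A,
  mu(A) = integral_A f dnu.
Since nu is a discrete measure concentrated on the atoms of X, the integral over A reduces to the sum
  mu(A) = sum_{x in A} f(x) * nu({x}).
Computing each term:
  x2: f(x2) * nu(x2) = 7/2 * 1/2 = 7/4.
  x3: f(x3) * nu(x3) = 1 * 1 = 1.
  x4: f(x4) * nu(x4) = 3/4 * 3 = 9/4.
  x5: f(x5) * nu(x5) = 5/3 * 6 = 10.
Summing: mu(A) = 7/4 + 1 + 9/4 + 10 = 15.

15


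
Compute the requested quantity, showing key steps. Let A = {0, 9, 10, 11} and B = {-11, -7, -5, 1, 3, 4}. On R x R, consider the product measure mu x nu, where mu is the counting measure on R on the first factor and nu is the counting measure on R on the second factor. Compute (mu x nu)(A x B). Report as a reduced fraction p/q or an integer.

For a measurable rectangle A x B, the product measure satisfies
  (mu x nu)(A x B) = mu(A) * nu(B).
  mu(A) = 4.
  nu(B) = 6.
  (mu x nu)(A x B) = 4 * 6 = 24.

24


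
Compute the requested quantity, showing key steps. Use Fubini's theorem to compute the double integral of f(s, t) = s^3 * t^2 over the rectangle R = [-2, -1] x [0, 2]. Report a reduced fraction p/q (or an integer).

f(s, t) is a tensor product of a function of s and a function of t, and both factors are bounded continuous (hence Lebesgue integrable) on the rectangle, so Fubini's theorem applies:
  integral_R f d(m x m) = (integral_a1^b1 s^3 ds) * (integral_a2^b2 t^2 dt).
Inner integral in s: integral_{-2}^{-1} s^3 ds = ((-1)^4 - (-2)^4)/4
  = -15/4.
Inner integral in t: integral_{0}^{2} t^2 dt = (2^3 - 0^3)/3
  = 8/3.
Product: (-15/4) * (8/3) = -10.

-10


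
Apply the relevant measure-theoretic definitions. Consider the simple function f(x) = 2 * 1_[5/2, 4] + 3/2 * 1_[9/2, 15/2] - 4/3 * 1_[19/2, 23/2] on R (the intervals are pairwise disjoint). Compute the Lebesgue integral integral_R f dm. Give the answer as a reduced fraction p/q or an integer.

For a simple function f = sum_i c_i * 1_{A_i} with disjoint A_i,
  integral f dm = sum_i c_i * m(A_i).
Lengths of the A_i:
  m(A_1) = 4 - 5/2 = 3/2.
  m(A_2) = 15/2 - 9/2 = 3.
  m(A_3) = 23/2 - 19/2 = 2.
Contributions c_i * m(A_i):
  (2) * (3/2) = 3.
  (3/2) * (3) = 9/2.
  (-4/3) * (2) = -8/3.
Total: 3 + 9/2 - 8/3 = 29/6.

29/6


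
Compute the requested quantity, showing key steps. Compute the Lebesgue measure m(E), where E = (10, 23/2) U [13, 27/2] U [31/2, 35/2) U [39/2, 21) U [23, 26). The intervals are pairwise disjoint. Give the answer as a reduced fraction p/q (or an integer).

For pairwise disjoint intervals, m(union_i I_i) = sum_i m(I_i),
and m is invariant under swapping open/closed endpoints (single points have measure 0).
So m(E) = sum_i (b_i - a_i).
  I_1 has length 23/2 - 10 = 3/2.
  I_2 has length 27/2 - 13 = 1/2.
  I_3 has length 35/2 - 31/2 = 2.
  I_4 has length 21 - 39/2 = 3/2.
  I_5 has length 26 - 23 = 3.
Summing:
  m(E) = 3/2 + 1/2 + 2 + 3/2 + 3 = 17/2.

17/2


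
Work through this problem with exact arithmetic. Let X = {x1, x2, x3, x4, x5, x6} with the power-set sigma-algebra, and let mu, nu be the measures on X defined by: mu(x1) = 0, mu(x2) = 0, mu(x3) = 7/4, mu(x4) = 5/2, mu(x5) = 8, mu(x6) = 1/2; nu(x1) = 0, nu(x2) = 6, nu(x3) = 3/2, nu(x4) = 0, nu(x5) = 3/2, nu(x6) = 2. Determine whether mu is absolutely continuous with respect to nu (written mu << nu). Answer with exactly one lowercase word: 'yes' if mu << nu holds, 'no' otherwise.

mu << nu means: every nu-null measurable set is also mu-null; equivalently, for every atom x, if nu({x}) = 0 then mu({x}) = 0.
Checking each atom:
  x1: nu = 0, mu = 0 -> consistent with mu << nu.
  x2: nu = 6 > 0 -> no constraint.
  x3: nu = 3/2 > 0 -> no constraint.
  x4: nu = 0, mu = 5/2 > 0 -> violates mu << nu.
  x5: nu = 3/2 > 0 -> no constraint.
  x6: nu = 2 > 0 -> no constraint.
The atom(s) x4 violate the condition (nu = 0 but mu > 0). Therefore mu is NOT absolutely continuous w.r.t. nu.

no


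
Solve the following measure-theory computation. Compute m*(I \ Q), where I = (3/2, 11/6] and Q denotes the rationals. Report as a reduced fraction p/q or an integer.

The interval I = (3/2, 11/6] has m(I) = 11/6 - 3/2 = 1/3 (endpoints are measure-zero, so open/closed/half-open agree). Write I = (I cap Q) u (I \ Q). The rationals in I are countable, so m*(I cap Q) = 0 (cover each rational by intervals whose total length is arbitrarily small). By countable subadditivity m*(I) <= m*(I cap Q) + m*(I \ Q), hence m*(I \ Q) >= m(I) = 1/3. The reverse inequality m*(I \ Q) <= m*(I) = 1/3 is trivial since (I \ Q) is a subset of I. Therefore m*(I \ Q) = 1/3.

1/3


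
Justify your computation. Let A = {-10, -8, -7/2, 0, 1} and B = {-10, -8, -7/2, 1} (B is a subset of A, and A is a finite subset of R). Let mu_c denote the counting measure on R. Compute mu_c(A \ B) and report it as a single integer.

Counting measure assigns mu_c(E) = |E| (number of elements) when E is finite. For B subset A, A \ B is the set of elements of A not in B, so |A \ B| = |A| - |B|.
|A| = 5, |B| = 4, so mu_c(A \ B) = 5 - 4 = 1.

1


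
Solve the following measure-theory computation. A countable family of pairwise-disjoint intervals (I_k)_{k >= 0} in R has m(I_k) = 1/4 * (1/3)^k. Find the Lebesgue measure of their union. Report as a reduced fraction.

By countable additivity of the Lebesgue measure on pairwise disjoint measurable sets,
  m(union_{k >= 0} I_k) = sum_{k >= 0} m(I_k) = sum_{k >= 0} a * r^k,
  with a = 1/4 and r = 1/3.
Since 0 < r = 1/3 < 1, the geometric series converges:
  sum_{k >= 0} a * r^k = a / (1 - r).
  = 1/4 / (1 - 1/3)
  = 1/4 / (2/3)
  = 3/8.

3/8


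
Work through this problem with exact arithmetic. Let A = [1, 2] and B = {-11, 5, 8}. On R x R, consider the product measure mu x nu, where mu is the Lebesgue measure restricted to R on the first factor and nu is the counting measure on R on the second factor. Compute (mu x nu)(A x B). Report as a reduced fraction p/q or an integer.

For a measurable rectangle A x B, the product measure satisfies
  (mu x nu)(A x B) = mu(A) * nu(B).
  mu(A) = 1.
  nu(B) = 3.
  (mu x nu)(A x B) = 1 * 3 = 3.

3


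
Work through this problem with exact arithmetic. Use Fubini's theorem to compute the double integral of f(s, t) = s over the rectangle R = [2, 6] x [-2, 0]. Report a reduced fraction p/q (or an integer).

f(s, t) is a tensor product of a function of s and a function of t, and both factors are bounded continuous (hence Lebesgue integrable) on the rectangle, so Fubini's theorem applies:
  integral_R f d(m x m) = (integral_a1^b1 s ds) * (integral_a2^b2 1 dt).
Inner integral in s: integral_{2}^{6} s ds = (6^2 - 2^2)/2
  = 16.
Inner integral in t: integral_{-2}^{0} 1 dt = (0^1 - (-2)^1)/1
  = 2.
Product: (16) * (2) = 32.

32


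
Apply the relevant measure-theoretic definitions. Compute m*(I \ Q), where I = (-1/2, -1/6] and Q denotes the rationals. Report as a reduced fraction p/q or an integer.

The interval I = (-1/2, -1/6] has m(I) = -1/6 - (-1/2) = 1/3 (endpoints are measure-zero, so open/closed/half-open agree). Write I = (I cap Q) u (I \ Q). The rationals in I are countable, so m*(I cap Q) = 0 (cover each rational by intervals whose total length is arbitrarily small). By countable subadditivity m*(I) <= m*(I cap Q) + m*(I \ Q), hence m*(I \ Q) >= m(I) = 1/3. The reverse inequality m*(I \ Q) <= m*(I) = 1/3 is trivial since (I \ Q) is a subset of I. Therefore m*(I \ Q) = 1/3.

1/3


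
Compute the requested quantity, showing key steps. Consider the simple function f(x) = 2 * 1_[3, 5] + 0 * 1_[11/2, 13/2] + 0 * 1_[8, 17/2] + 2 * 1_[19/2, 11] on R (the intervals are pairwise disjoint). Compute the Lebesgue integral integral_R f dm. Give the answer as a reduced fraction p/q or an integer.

For a simple function f = sum_i c_i * 1_{A_i} with disjoint A_i,
  integral f dm = sum_i c_i * m(A_i).
Lengths of the A_i:
  m(A_1) = 5 - 3 = 2.
  m(A_2) = 13/2 - 11/2 = 1.
  m(A_3) = 17/2 - 8 = 1/2.
  m(A_4) = 11 - 19/2 = 3/2.
Contributions c_i * m(A_i):
  (2) * (2) = 4.
  (0) * (1) = 0.
  (0) * (1/2) = 0.
  (2) * (3/2) = 3.
Total: 4 + 0 + 0 + 3 = 7.

7


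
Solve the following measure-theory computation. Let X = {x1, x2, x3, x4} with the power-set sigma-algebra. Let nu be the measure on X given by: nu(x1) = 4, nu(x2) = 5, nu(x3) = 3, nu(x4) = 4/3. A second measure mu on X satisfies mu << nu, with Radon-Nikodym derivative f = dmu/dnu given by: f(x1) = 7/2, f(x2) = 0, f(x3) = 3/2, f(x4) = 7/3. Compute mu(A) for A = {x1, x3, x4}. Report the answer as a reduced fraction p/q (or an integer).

By the defining property of the Radon-Nikodym derivative, for every measurable set A,
  mu(A) = integral_A f dnu.
Since nu is a discrete measure concentrated on the atoms of X, the integral over A reduces to the sum
  mu(A) = sum_{x in A} f(x) * nu({x}).
Computing each term:
  x1: f(x1) * nu(x1) = 7/2 * 4 = 14.
  x3: f(x3) * nu(x3) = 3/2 * 3 = 9/2.
  x4: f(x4) * nu(x4) = 7/3 * 4/3 = 28/9.
Summing: mu(A) = 14 + 9/2 + 28/9 = 389/18.

389/18


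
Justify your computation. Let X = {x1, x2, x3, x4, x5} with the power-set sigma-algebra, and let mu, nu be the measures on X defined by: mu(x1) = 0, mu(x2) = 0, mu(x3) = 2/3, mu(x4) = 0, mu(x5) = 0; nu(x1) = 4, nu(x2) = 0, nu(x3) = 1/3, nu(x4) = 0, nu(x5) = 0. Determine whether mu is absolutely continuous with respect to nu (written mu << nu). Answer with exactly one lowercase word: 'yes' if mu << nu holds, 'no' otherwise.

mu << nu means: every nu-null measurable set is also mu-null; equivalently, for every atom x, if nu({x}) = 0 then mu({x}) = 0.
Checking each atom:
  x1: nu = 4 > 0 -> no constraint.
  x2: nu = 0, mu = 0 -> consistent with mu << nu.
  x3: nu = 1/3 > 0 -> no constraint.
  x4: nu = 0, mu = 0 -> consistent with mu << nu.
  x5: nu = 0, mu = 0 -> consistent with mu << nu.
No atom violates the condition. Therefore mu << nu.

yes


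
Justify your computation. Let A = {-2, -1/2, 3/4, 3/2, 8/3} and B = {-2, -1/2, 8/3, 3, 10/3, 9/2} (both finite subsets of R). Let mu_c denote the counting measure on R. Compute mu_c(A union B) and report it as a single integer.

Counting measure on a finite set equals cardinality. By inclusion-exclusion, |A union B| = |A| + |B| - |A cap B|.
|A| = 5, |B| = 6, |A cap B| = 3.
So mu_c(A union B) = 5 + 6 - 3 = 8.

8


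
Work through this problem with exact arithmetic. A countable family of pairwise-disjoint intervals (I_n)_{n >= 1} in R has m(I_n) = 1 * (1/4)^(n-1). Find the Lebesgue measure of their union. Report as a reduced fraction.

By countable additivity of the Lebesgue measure on pairwise disjoint measurable sets,
  m(union_{n >= 1} I_n) = sum_{n >= 1} m(I_n) = sum_{n >= 1} a * r^(n-1),
  with a = 1 and r = 1/4.
Since 0 < r = 1/4 < 1, the geometric series converges:
  sum_{n >= 1} a * r^(n-1) = a / (1 - r).
  = 1 / (1 - 1/4)
  = 1 / (3/4)
  = 4/3.

4/3


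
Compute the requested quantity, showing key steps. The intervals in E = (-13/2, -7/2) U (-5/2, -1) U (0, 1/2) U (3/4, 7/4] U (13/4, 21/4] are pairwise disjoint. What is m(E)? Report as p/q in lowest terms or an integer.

For pairwise disjoint intervals, m(union_i I_i) = sum_i m(I_i),
and m is invariant under swapping open/closed endpoints (single points have measure 0).
So m(E) = sum_i (b_i - a_i).
  I_1 has length -7/2 - (-13/2) = 3.
  I_2 has length -1 - (-5/2) = 3/2.
  I_3 has length 1/2 - 0 = 1/2.
  I_4 has length 7/4 - 3/4 = 1.
  I_5 has length 21/4 - 13/4 = 2.
Summing:
  m(E) = 3 + 3/2 + 1/2 + 1 + 2 = 8.

8


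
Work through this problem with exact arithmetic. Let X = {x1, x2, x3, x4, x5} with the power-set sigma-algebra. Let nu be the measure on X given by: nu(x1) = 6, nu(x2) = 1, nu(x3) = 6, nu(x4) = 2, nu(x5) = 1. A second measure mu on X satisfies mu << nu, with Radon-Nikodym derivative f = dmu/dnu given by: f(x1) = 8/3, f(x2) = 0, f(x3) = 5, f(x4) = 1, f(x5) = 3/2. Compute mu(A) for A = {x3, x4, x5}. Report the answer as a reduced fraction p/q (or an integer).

By the defining property of the Radon-Nikodym derivative, for every measurable set A,
  mu(A) = integral_A f dnu.
Since nu is a discrete measure concentrated on the atoms of X, the integral over A reduces to the sum
  mu(A) = sum_{x in A} f(x) * nu({x}).
Computing each term:
  x3: f(x3) * nu(x3) = 5 * 6 = 30.
  x4: f(x4) * nu(x4) = 1 * 2 = 2.
  x5: f(x5) * nu(x5) = 3/2 * 1 = 3/2.
Summing: mu(A) = 30 + 2 + 3/2 = 67/2.

67/2


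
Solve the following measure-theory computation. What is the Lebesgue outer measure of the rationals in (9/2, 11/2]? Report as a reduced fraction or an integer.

The set Q cap (9/2, 11/2] is countable (a subset of the countable set Q). Lebesgue outer measure of any countable set is 0: each singleton {q} has m*({q}) = 0, and by countable subadditivity m*(union_k {q_k}) <= sum_k m*({q_k}) = sum_k 0 = 0. The reverse inequality m*(E) >= 0 is automatic. So m*(Q cap (9/2, 11/2]) = 0.

0


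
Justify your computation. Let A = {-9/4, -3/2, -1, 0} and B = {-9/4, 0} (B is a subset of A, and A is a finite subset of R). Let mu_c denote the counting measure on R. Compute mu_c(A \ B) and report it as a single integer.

Counting measure assigns mu_c(E) = |E| (number of elements) when E is finite. For B subset A, A \ B is the set of elements of A not in B, so |A \ B| = |A| - |B|.
|A| = 4, |B| = 2, so mu_c(A \ B) = 4 - 2 = 2.

2


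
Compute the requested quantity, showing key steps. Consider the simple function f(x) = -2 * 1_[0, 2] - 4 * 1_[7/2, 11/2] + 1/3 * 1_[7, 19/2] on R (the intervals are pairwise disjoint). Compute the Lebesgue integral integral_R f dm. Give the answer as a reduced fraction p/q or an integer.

For a simple function f = sum_i c_i * 1_{A_i} with disjoint A_i,
  integral f dm = sum_i c_i * m(A_i).
Lengths of the A_i:
  m(A_1) = 2 - 0 = 2.
  m(A_2) = 11/2 - 7/2 = 2.
  m(A_3) = 19/2 - 7 = 5/2.
Contributions c_i * m(A_i):
  (-2) * (2) = -4.
  (-4) * (2) = -8.
  (1/3) * (5/2) = 5/6.
Total: -4 - 8 + 5/6 = -67/6.

-67/6


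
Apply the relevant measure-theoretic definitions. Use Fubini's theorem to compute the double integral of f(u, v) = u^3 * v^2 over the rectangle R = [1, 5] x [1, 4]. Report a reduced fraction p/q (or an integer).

f(u, v) is a tensor product of a function of u and a function of v, and both factors are bounded continuous (hence Lebesgue integrable) on the rectangle, so Fubini's theorem applies:
  integral_R f d(m x m) = (integral_a1^b1 u^3 du) * (integral_a2^b2 v^2 dv).
Inner integral in u: integral_{1}^{5} u^3 du = (5^4 - 1^4)/4
  = 156.
Inner integral in v: integral_{1}^{4} v^2 dv = (4^3 - 1^3)/3
  = 21.
Product: (156) * (21) = 3276.

3276


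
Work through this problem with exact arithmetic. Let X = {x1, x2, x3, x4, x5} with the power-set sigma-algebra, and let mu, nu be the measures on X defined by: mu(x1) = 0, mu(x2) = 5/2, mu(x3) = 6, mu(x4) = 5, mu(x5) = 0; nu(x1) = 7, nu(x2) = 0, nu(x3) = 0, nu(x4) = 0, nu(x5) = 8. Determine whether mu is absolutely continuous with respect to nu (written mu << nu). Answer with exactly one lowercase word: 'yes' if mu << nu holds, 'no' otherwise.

mu << nu means: every nu-null measurable set is also mu-null; equivalently, for every atom x, if nu({x}) = 0 then mu({x}) = 0.
Checking each atom:
  x1: nu = 7 > 0 -> no constraint.
  x2: nu = 0, mu = 5/2 > 0 -> violates mu << nu.
  x3: nu = 0, mu = 6 > 0 -> violates mu << nu.
  x4: nu = 0, mu = 5 > 0 -> violates mu << nu.
  x5: nu = 8 > 0 -> no constraint.
The atom(s) x2, x3, x4 violate the condition (nu = 0 but mu > 0). Therefore mu is NOT absolutely continuous w.r.t. nu.

no


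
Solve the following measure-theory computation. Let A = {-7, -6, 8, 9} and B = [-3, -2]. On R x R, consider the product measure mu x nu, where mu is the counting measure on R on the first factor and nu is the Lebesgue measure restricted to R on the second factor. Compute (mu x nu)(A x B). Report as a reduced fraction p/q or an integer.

For a measurable rectangle A x B, the product measure satisfies
  (mu x nu)(A x B) = mu(A) * nu(B).
  mu(A) = 4.
  nu(B) = 1.
  (mu x nu)(A x B) = 4 * 1 = 4.

4


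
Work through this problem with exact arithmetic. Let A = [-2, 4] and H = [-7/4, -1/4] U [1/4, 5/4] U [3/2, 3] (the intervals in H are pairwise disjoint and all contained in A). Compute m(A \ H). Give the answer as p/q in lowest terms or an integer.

The ambient interval has length m(A) = 4 - (-2) = 6.
Since the holes are disjoint and sit inside A, by finite additivity
  m(H) = sum_i (b_i - a_i), and m(A \ H) = m(A) - m(H).
Computing the hole measures:
  m(H_1) = -1/4 - (-7/4) = 3/2.
  m(H_2) = 5/4 - 1/4 = 1.
  m(H_3) = 3 - 3/2 = 3/2.
Summed: m(H) = 3/2 + 1 + 3/2 = 4.
So m(A \ H) = 6 - 4 = 2.

2


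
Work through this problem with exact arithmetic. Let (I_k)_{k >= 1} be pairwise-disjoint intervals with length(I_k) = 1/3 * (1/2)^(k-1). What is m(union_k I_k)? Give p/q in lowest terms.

By countable additivity of the Lebesgue measure on pairwise disjoint measurable sets,
  m(union_{k >= 1} I_k) = sum_{k >= 1} m(I_k) = sum_{k >= 1} a * r^(k-1),
  with a = 1/3 and r = 1/2.
Since 0 < r = 1/2 < 1, the geometric series converges:
  sum_{k >= 1} a * r^(k-1) = a / (1 - r).
  = 1/3 / (1 - 1/2)
  = 1/3 / (1/2)
  = 2/3.

2/3


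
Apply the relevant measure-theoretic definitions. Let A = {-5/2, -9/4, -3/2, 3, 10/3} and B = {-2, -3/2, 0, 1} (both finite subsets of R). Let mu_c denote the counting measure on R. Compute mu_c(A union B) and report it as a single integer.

Counting measure on a finite set equals cardinality. By inclusion-exclusion, |A union B| = |A| + |B| - |A cap B|.
|A| = 5, |B| = 4, |A cap B| = 1.
So mu_c(A union B) = 5 + 4 - 1 = 8.

8


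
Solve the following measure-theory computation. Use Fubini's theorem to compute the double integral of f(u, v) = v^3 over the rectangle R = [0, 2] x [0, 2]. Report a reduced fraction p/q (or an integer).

f(u, v) is a tensor product of a function of u and a function of v, and both factors are bounded continuous (hence Lebesgue integrable) on the rectangle, so Fubini's theorem applies:
  integral_R f d(m x m) = (integral_a1^b1 1 du) * (integral_a2^b2 v^3 dv).
Inner integral in u: integral_{0}^{2} 1 du = (2^1 - 0^1)/1
  = 2.
Inner integral in v: integral_{0}^{2} v^3 dv = (2^4 - 0^4)/4
  = 4.
Product: (2) * (4) = 8.

8


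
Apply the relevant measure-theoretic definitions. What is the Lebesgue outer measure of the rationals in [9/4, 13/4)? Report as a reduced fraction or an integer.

The set Q cap [9/4, 13/4) is countable (a subset of the countable set Q). Lebesgue outer measure of any countable set is 0: each singleton {q} has m*({q}) = 0, and by countable subadditivity m*(union_k {q_k}) <= sum_k m*({q_k}) = sum_k 0 = 0. The reverse inequality m*(E) >= 0 is automatic. So m*(Q cap [9/4, 13/4)) = 0.

0


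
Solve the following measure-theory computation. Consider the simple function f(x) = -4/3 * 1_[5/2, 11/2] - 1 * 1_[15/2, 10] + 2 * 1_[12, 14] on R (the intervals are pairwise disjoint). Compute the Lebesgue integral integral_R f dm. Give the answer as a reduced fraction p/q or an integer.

For a simple function f = sum_i c_i * 1_{A_i} with disjoint A_i,
  integral f dm = sum_i c_i * m(A_i).
Lengths of the A_i:
  m(A_1) = 11/2 - 5/2 = 3.
  m(A_2) = 10 - 15/2 = 5/2.
  m(A_3) = 14 - 12 = 2.
Contributions c_i * m(A_i):
  (-4/3) * (3) = -4.
  (-1) * (5/2) = -5/2.
  (2) * (2) = 4.
Total: -4 - 5/2 + 4 = -5/2.

-5/2


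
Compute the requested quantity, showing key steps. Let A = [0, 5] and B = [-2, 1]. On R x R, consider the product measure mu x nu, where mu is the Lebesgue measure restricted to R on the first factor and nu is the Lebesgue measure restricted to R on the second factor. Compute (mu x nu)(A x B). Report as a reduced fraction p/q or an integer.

For a measurable rectangle A x B, the product measure satisfies
  (mu x nu)(A x B) = mu(A) * nu(B).
  mu(A) = 5.
  nu(B) = 3.
  (mu x nu)(A x B) = 5 * 3 = 15.

15


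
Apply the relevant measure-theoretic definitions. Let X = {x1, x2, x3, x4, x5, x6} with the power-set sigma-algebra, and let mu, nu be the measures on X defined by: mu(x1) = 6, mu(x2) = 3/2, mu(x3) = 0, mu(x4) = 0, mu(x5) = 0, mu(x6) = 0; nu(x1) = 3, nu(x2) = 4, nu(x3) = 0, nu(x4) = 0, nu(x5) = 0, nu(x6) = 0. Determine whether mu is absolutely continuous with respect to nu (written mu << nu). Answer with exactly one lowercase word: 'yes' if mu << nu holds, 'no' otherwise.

mu << nu means: every nu-null measurable set is also mu-null; equivalently, for every atom x, if nu({x}) = 0 then mu({x}) = 0.
Checking each atom:
  x1: nu = 3 > 0 -> no constraint.
  x2: nu = 4 > 0 -> no constraint.
  x3: nu = 0, mu = 0 -> consistent with mu << nu.
  x4: nu = 0, mu = 0 -> consistent with mu << nu.
  x5: nu = 0, mu = 0 -> consistent with mu << nu.
  x6: nu = 0, mu = 0 -> consistent with mu << nu.
No atom violates the condition. Therefore mu << nu.

yes


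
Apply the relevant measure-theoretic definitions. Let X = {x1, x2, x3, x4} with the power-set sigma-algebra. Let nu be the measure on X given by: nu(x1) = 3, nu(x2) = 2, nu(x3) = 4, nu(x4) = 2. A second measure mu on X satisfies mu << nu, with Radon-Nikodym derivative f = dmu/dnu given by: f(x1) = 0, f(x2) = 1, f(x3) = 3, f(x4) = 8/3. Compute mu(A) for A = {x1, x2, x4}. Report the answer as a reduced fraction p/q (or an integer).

By the defining property of the Radon-Nikodym derivative, for every measurable set A,
  mu(A) = integral_A f dnu.
Since nu is a discrete measure concentrated on the atoms of X, the integral over A reduces to the sum
  mu(A) = sum_{x in A} f(x) * nu({x}).
Computing each term:
  x1: f(x1) * nu(x1) = 0 * 3 = 0.
  x2: f(x2) * nu(x2) = 1 * 2 = 2.
  x4: f(x4) * nu(x4) = 8/3 * 2 = 16/3.
Summing: mu(A) = 0 + 2 + 16/3 = 22/3.

22/3


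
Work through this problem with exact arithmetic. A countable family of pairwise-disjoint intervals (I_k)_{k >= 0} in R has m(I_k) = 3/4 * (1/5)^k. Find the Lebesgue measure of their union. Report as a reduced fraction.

By countable additivity of the Lebesgue measure on pairwise disjoint measurable sets,
  m(union_{k >= 0} I_k) = sum_{k >= 0} m(I_k) = sum_{k >= 0} a * r^k,
  with a = 3/4 and r = 1/5.
Since 0 < r = 1/5 < 1, the geometric series converges:
  sum_{k >= 0} a * r^k = a / (1 - r).
  = 3/4 / (1 - 1/5)
  = 3/4 / (4/5)
  = 15/16.

15/16


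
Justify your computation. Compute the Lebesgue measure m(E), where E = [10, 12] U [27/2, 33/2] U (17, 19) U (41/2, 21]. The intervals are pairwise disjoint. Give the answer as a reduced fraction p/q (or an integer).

For pairwise disjoint intervals, m(union_i I_i) = sum_i m(I_i),
and m is invariant under swapping open/closed endpoints (single points have measure 0).
So m(E) = sum_i (b_i - a_i).
  I_1 has length 12 - 10 = 2.
  I_2 has length 33/2 - 27/2 = 3.
  I_3 has length 19 - 17 = 2.
  I_4 has length 21 - 41/2 = 1/2.
Summing:
  m(E) = 2 + 3 + 2 + 1/2 = 15/2.

15/2


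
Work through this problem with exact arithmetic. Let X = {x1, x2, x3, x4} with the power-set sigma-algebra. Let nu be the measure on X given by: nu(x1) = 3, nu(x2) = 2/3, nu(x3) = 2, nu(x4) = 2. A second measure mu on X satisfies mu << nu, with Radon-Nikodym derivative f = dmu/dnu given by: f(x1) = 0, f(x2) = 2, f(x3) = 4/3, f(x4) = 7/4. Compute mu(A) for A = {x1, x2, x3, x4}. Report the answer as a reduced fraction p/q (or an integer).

By the defining property of the Radon-Nikodym derivative, for every measurable set A,
  mu(A) = integral_A f dnu.
Since nu is a discrete measure concentrated on the atoms of X, the integral over A reduces to the sum
  mu(A) = sum_{x in A} f(x) * nu({x}).
Computing each term:
  x1: f(x1) * nu(x1) = 0 * 3 = 0.
  x2: f(x2) * nu(x2) = 2 * 2/3 = 4/3.
  x3: f(x3) * nu(x3) = 4/3 * 2 = 8/3.
  x4: f(x4) * nu(x4) = 7/4 * 2 = 7/2.
Summing: mu(A) = 0 + 4/3 + 8/3 + 7/2 = 15/2.

15/2
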